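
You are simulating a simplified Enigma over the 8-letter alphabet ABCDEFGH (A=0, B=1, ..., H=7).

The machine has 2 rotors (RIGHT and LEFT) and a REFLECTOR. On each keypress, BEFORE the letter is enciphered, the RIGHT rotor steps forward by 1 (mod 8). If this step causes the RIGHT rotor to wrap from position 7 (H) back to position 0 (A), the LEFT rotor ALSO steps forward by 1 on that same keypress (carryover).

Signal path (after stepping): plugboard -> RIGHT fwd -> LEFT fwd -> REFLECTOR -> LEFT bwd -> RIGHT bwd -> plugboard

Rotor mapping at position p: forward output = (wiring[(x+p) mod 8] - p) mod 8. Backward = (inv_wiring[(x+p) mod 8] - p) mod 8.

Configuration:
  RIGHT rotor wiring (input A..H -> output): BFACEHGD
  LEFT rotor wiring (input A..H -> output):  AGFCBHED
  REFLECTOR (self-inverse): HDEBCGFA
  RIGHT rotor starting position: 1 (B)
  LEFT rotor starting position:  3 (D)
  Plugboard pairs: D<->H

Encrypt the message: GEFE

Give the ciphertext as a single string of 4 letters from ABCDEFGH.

Answer: CCEH

Derivation:
Char 1 ('G'): step: R->2, L=3; G->plug->G->R->H->L->C->refl->E->L'->C->R'->C->plug->C
Char 2 ('E'): step: R->3, L=3; E->plug->E->R->A->L->H->refl->A->L'->E->R'->C->plug->C
Char 3 ('F'): step: R->4, L=3; F->plug->F->R->B->L->G->refl->F->L'->F->R'->E->plug->E
Char 4 ('E'): step: R->5, L=3; E->plug->E->R->A->L->H->refl->A->L'->E->R'->D->plug->H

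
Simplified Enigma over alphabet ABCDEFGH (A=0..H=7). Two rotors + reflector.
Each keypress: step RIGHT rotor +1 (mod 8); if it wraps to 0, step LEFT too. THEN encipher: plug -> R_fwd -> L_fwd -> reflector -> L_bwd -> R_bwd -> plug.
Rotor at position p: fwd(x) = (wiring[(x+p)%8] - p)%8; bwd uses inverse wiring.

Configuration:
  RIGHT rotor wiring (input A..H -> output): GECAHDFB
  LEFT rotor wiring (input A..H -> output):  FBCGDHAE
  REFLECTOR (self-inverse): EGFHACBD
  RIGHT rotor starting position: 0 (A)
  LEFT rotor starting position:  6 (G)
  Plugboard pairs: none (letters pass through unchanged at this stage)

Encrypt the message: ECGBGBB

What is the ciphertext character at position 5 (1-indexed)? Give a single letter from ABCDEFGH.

Char 1 ('E'): step: R->1, L=6; E->plug->E->R->C->L->H->refl->D->L'->D->R'->A->plug->A
Char 2 ('C'): step: R->2, L=6; C->plug->C->R->F->L->A->refl->E->L'->E->R'->G->plug->G
Char 3 ('G'): step: R->3, L=6; G->plug->G->R->B->L->G->refl->B->L'->H->R'->H->plug->H
Char 4 ('B'): step: R->4, L=6; B->plug->B->R->H->L->B->refl->G->L'->B->R'->C->plug->C
Char 5 ('G'): step: R->5, L=6; G->plug->G->R->D->L->D->refl->H->L'->C->R'->H->plug->H

H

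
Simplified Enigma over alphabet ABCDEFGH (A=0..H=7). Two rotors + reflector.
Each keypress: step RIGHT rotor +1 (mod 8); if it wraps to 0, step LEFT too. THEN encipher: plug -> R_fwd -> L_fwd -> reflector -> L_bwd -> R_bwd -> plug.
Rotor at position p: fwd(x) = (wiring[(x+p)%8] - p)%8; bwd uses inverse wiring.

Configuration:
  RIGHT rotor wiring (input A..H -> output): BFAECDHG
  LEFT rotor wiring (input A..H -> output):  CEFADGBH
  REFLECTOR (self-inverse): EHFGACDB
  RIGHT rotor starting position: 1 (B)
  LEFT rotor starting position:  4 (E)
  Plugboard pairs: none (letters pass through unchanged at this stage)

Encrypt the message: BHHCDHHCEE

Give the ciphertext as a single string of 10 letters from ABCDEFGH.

Char 1 ('B'): step: R->2, L=4; B->plug->B->R->C->L->F->refl->C->L'->B->R'->D->plug->D
Char 2 ('H'): step: R->3, L=4; H->plug->H->R->F->L->A->refl->E->L'->H->R'->B->plug->B
Char 3 ('H'): step: R->4, L=4; H->plug->H->R->A->L->H->refl->B->L'->G->R'->A->plug->A
Char 4 ('C'): step: R->5, L=4; C->plug->C->R->B->L->C->refl->F->L'->C->R'->B->plug->B
Char 5 ('D'): step: R->6, L=4; D->plug->D->R->H->L->E->refl->A->L'->F->R'->H->plug->H
Char 6 ('H'): step: R->7, L=4; H->plug->H->R->A->L->H->refl->B->L'->G->R'->C->plug->C
Char 7 ('H'): step: R->0, L->5 (L advanced); H->plug->H->R->G->L->D->refl->G->L'->H->R'->G->plug->G
Char 8 ('C'): step: R->1, L=5; C->plug->C->R->D->L->F->refl->C->L'->C->R'->E->plug->E
Char 9 ('E'): step: R->2, L=5; E->plug->E->R->F->L->A->refl->E->L'->B->R'->D->plug->D
Char 10 ('E'): step: R->3, L=5; E->plug->E->R->D->L->F->refl->C->L'->C->R'->G->plug->G

Answer: DBABHCGEDG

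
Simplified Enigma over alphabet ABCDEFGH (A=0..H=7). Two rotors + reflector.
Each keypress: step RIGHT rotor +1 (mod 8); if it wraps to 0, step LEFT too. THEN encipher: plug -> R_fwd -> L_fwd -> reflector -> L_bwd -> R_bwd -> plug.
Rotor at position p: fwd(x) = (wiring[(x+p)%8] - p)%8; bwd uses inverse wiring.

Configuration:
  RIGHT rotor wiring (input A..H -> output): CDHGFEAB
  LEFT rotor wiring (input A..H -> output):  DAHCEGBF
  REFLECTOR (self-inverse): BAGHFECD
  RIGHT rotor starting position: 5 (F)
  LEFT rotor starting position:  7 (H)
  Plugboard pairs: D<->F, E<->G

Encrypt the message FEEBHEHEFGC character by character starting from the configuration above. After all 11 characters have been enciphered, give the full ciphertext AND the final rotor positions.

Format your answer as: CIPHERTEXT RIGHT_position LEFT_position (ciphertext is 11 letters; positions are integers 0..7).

Char 1 ('F'): step: R->6, L=7; F->plug->D->R->F->L->F->refl->E->L'->B->R'->E->plug->G
Char 2 ('E'): step: R->7, L=7; E->plug->G->R->F->L->F->refl->E->L'->B->R'->H->plug->H
Char 3 ('E'): step: R->0, L->0 (L advanced); E->plug->G->R->A->L->D->refl->H->L'->C->R'->A->plug->A
Char 4 ('B'): step: R->1, L=0; B->plug->B->R->G->L->B->refl->A->L'->B->R'->H->plug->H
Char 5 ('H'): step: R->2, L=0; H->plug->H->R->B->L->A->refl->B->L'->G->R'->E->plug->G
Char 6 ('E'): step: R->3, L=0; E->plug->G->R->A->L->D->refl->H->L'->C->R'->B->plug->B
Char 7 ('H'): step: R->4, L=0; H->plug->H->R->C->L->H->refl->D->L'->A->R'->B->plug->B
Char 8 ('E'): step: R->5, L=0; E->plug->G->R->B->L->A->refl->B->L'->G->R'->E->plug->G
Char 9 ('F'): step: R->6, L=0; F->plug->D->R->F->L->G->refl->C->L'->D->R'->B->plug->B
Char 10 ('G'): step: R->7, L=0; G->plug->E->R->H->L->F->refl->E->L'->E->R'->C->plug->C
Char 11 ('C'): step: R->0, L->1 (L advanced); C->plug->C->R->H->L->C->refl->G->L'->B->R'->H->plug->H
Final: ciphertext=GHAHGBBGBCH, RIGHT=0, LEFT=1

Answer: GHAHGBBGBCH 0 1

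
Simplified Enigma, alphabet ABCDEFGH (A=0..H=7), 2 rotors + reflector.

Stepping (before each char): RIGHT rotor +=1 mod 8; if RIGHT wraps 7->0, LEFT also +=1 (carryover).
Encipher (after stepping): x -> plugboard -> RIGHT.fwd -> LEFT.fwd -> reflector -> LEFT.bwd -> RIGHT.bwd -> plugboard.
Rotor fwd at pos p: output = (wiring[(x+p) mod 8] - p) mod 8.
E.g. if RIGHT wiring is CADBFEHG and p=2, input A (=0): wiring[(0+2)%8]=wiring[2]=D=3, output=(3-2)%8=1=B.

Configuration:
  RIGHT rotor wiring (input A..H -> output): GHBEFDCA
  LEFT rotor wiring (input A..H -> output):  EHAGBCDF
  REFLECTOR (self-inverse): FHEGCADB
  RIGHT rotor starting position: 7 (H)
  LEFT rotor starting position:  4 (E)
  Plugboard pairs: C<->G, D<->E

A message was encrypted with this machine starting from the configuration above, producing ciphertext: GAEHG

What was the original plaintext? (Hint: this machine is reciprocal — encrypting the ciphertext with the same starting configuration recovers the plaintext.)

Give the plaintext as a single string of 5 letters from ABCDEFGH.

Answer: DGHFF

Derivation:
Char 1 ('G'): step: R->0, L->5 (L advanced); G->plug->C->R->B->L->G->refl->D->L'->F->R'->E->plug->D
Char 2 ('A'): step: R->1, L=5; A->plug->A->R->G->L->B->refl->H->L'->D->R'->C->plug->G
Char 3 ('E'): step: R->2, L=5; E->plug->D->R->B->L->G->refl->D->L'->F->R'->H->plug->H
Char 4 ('H'): step: R->3, L=5; H->plug->H->R->G->L->B->refl->H->L'->D->R'->F->plug->F
Char 5 ('G'): step: R->4, L=5; G->plug->C->R->G->L->B->refl->H->L'->D->R'->F->plug->F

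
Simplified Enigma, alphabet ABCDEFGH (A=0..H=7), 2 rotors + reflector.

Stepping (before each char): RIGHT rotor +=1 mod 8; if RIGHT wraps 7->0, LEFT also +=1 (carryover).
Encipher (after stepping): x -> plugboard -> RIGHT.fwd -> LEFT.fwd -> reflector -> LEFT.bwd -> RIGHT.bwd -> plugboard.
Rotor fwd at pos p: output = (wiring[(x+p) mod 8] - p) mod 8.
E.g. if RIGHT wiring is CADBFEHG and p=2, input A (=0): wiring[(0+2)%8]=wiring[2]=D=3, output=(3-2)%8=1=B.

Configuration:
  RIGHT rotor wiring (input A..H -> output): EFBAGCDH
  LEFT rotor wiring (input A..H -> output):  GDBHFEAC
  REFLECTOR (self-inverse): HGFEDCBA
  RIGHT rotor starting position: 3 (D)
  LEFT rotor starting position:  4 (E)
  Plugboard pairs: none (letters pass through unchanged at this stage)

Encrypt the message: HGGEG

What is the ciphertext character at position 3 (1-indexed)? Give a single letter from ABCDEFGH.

Char 1 ('H'): step: R->4, L=4; H->plug->H->R->E->L->C->refl->F->L'->G->R'->B->plug->B
Char 2 ('G'): step: R->5, L=4; G->plug->G->R->D->L->G->refl->B->L'->A->R'->E->plug->E
Char 3 ('G'): step: R->6, L=4; G->plug->G->R->A->L->B->refl->G->L'->D->R'->E->plug->E

E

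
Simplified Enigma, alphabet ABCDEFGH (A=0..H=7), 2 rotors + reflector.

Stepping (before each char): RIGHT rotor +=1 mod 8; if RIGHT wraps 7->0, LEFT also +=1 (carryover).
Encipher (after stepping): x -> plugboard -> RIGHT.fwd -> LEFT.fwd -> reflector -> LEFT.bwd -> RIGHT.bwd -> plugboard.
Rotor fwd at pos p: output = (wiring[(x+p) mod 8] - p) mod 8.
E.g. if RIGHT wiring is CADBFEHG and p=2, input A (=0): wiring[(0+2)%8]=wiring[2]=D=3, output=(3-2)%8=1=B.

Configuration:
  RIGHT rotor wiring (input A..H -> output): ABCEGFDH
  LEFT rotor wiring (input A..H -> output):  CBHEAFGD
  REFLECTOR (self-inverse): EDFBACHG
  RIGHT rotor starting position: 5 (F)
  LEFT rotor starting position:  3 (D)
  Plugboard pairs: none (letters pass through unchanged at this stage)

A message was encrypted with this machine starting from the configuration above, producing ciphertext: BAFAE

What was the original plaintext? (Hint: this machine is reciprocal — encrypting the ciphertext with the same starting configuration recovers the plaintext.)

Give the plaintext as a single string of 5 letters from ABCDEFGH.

Answer: CDCHG

Derivation:
Char 1 ('B'): step: R->6, L=3; B->plug->B->R->B->L->F->refl->C->L'->C->R'->C->plug->C
Char 2 ('A'): step: R->7, L=3; A->plug->A->R->A->L->B->refl->D->L'->D->R'->D->plug->D
Char 3 ('F'): step: R->0, L->4 (L advanced); F->plug->F->R->F->L->F->refl->C->L'->C->R'->C->plug->C
Char 4 ('A'): step: R->1, L=4; A->plug->A->R->A->L->E->refl->A->L'->H->R'->H->plug->H
Char 5 ('E'): step: R->2, L=4; E->plug->E->R->B->L->B->refl->D->L'->G->R'->G->plug->G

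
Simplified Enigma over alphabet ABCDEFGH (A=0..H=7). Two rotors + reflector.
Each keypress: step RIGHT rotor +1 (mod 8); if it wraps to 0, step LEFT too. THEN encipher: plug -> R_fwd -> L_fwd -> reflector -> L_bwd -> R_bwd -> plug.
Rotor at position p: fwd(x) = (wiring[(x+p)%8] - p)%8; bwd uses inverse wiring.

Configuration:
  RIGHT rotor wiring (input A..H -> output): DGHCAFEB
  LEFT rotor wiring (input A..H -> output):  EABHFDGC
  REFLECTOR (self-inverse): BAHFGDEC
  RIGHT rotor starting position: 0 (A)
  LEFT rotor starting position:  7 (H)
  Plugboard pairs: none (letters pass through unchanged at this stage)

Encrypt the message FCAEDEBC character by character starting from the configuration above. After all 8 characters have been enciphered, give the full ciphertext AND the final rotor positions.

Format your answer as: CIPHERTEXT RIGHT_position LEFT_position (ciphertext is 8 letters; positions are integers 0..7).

Char 1 ('F'): step: R->1, L=7; F->plug->F->R->D->L->C->refl->H->L'->H->R'->D->plug->D
Char 2 ('C'): step: R->2, L=7; C->plug->C->R->G->L->E->refl->G->L'->F->R'->A->plug->A
Char 3 ('A'): step: R->3, L=7; A->plug->A->R->H->L->H->refl->C->L'->D->R'->G->plug->G
Char 4 ('E'): step: R->4, L=7; E->plug->E->R->H->L->H->refl->C->L'->D->R'->G->plug->G
Char 5 ('D'): step: R->5, L=7; D->plug->D->R->G->L->E->refl->G->L'->F->R'->G->plug->G
Char 6 ('E'): step: R->6, L=7; E->plug->E->R->B->L->F->refl->D->L'->A->R'->D->plug->D
Char 7 ('B'): step: R->7, L=7; B->plug->B->R->E->L->A->refl->B->L'->C->R'->A->plug->A
Char 8 ('C'): step: R->0, L->0 (L advanced); C->plug->C->R->H->L->C->refl->H->L'->D->R'->A->plug->A
Final: ciphertext=DAGGGDAA, RIGHT=0, LEFT=0

Answer: DAGGGDAA 0 0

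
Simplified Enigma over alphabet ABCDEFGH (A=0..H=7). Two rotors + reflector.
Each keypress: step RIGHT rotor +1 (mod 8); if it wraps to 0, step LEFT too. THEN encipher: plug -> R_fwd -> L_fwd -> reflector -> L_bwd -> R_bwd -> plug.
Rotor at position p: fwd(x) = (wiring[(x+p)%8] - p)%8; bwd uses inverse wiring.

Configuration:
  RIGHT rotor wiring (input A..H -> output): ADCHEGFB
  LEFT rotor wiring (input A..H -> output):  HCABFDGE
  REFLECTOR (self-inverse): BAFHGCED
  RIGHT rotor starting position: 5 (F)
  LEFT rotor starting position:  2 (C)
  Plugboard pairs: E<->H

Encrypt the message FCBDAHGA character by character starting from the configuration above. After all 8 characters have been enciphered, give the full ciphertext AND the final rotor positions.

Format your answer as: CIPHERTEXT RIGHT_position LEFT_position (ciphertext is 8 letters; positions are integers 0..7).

Answer: CHFCBCEE 5 3

Derivation:
Char 1 ('F'): step: R->6, L=2; F->plug->F->R->B->L->H->refl->D->L'->C->R'->C->plug->C
Char 2 ('C'): step: R->7, L=2; C->plug->C->R->E->L->E->refl->G->L'->A->R'->E->plug->H
Char 3 ('B'): step: R->0, L->3 (L advanced); B->plug->B->R->D->L->D->refl->H->L'->G->R'->F->plug->F
Char 4 ('D'): step: R->1, L=3; D->plug->D->R->D->L->D->refl->H->L'->G->R'->C->plug->C
Char 5 ('A'): step: R->2, L=3; A->plug->A->R->A->L->G->refl->E->L'->F->R'->B->plug->B
Char 6 ('H'): step: R->3, L=3; H->plug->E->R->G->L->H->refl->D->L'->D->R'->C->plug->C
Char 7 ('G'): step: R->4, L=3; G->plug->G->R->G->L->H->refl->D->L'->D->R'->H->plug->E
Char 8 ('A'): step: R->5, L=3; A->plug->A->R->B->L->C->refl->F->L'->H->R'->H->plug->E
Final: ciphertext=CHFCBCEE, RIGHT=5, LEFT=3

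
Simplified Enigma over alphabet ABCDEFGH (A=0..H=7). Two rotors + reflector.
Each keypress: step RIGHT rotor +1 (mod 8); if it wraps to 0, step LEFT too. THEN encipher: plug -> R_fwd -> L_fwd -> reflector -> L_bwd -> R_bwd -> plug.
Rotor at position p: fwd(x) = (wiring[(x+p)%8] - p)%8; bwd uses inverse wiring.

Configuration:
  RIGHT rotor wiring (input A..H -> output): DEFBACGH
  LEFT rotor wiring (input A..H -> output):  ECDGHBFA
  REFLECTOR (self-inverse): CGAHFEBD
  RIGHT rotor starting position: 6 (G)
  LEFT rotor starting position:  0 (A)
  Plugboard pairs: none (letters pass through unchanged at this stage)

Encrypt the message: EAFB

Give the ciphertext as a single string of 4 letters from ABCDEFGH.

Char 1 ('E'): step: R->7, L=0; E->plug->E->R->C->L->D->refl->H->L'->E->R'->B->plug->B
Char 2 ('A'): step: R->0, L->1 (L advanced); A->plug->A->R->D->L->G->refl->B->L'->A->R'->E->plug->E
Char 3 ('F'): step: R->1, L=1; F->plug->F->R->F->L->E->refl->F->L'->C->R'->H->plug->H
Char 4 ('B'): step: R->2, L=1; B->plug->B->R->H->L->D->refl->H->L'->G->R'->C->plug->C

Answer: BEHC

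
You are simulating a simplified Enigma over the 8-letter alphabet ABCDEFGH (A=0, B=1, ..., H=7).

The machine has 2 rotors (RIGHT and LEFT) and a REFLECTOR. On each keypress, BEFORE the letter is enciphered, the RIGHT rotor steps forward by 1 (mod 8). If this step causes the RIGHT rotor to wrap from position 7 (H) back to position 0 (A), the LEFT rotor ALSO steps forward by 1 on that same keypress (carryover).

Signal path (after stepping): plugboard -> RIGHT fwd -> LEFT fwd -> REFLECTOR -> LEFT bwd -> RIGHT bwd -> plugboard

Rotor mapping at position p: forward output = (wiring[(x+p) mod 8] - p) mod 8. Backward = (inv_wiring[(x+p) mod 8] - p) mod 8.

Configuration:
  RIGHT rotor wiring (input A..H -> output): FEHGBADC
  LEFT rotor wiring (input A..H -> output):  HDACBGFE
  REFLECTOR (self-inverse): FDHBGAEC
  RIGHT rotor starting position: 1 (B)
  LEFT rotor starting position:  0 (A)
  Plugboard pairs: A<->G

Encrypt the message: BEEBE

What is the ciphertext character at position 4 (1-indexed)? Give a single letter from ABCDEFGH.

Char 1 ('B'): step: R->2, L=0; B->plug->B->R->E->L->B->refl->D->L'->B->R'->E->plug->E
Char 2 ('E'): step: R->3, L=0; E->plug->E->R->H->L->E->refl->G->L'->F->R'->C->plug->C
Char 3 ('E'): step: R->4, L=0; E->plug->E->R->B->L->D->refl->B->L'->E->R'->B->plug->B
Char 4 ('B'): step: R->5, L=0; B->plug->B->R->G->L->F->refl->A->L'->C->R'->F->plug->F

F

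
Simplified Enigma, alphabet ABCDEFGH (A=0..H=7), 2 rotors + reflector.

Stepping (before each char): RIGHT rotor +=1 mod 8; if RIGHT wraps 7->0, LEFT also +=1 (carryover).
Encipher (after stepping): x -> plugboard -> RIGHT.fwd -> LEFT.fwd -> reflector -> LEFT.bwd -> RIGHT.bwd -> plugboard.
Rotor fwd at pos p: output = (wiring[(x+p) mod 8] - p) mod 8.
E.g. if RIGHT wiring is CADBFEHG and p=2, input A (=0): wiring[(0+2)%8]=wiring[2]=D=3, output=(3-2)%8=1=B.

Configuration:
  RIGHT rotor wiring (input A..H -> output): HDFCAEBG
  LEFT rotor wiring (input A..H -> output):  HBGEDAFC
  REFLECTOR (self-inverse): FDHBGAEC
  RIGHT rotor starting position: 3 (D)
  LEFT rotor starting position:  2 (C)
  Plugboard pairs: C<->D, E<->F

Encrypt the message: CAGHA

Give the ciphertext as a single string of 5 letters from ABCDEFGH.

Char 1 ('C'): step: R->4, L=2; C->plug->D->R->C->L->B->refl->D->L'->E->R'->A->plug->A
Char 2 ('A'): step: R->5, L=2; A->plug->A->R->H->L->H->refl->C->L'->B->R'->C->plug->D
Char 3 ('G'): step: R->6, L=2; G->plug->G->R->C->L->B->refl->D->L'->E->R'->F->plug->E
Char 4 ('H'): step: R->7, L=2; H->plug->H->R->C->L->B->refl->D->L'->E->R'->C->plug->D
Char 5 ('A'): step: R->0, L->3 (L advanced); A->plug->A->R->H->L->D->refl->B->L'->A->R'->E->plug->F

Answer: ADEDF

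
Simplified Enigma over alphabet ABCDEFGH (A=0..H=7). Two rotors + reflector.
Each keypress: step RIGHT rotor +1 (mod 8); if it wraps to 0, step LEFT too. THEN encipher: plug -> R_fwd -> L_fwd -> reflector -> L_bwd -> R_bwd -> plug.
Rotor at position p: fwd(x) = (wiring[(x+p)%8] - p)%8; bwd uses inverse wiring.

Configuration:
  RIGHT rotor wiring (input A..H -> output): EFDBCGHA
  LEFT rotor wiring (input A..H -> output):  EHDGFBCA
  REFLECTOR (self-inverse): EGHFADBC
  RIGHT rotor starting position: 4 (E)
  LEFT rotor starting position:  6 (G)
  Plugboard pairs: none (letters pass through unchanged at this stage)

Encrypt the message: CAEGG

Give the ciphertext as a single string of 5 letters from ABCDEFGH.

Char 1 ('C'): step: R->5, L=6; C->plug->C->R->D->L->B->refl->G->L'->C->R'->B->plug->B
Char 2 ('A'): step: R->6, L=6; A->plug->A->R->B->L->C->refl->H->L'->G->R'->C->plug->C
Char 3 ('E'): step: R->7, L=6; E->plug->E->R->C->L->G->refl->B->L'->D->R'->F->plug->F
Char 4 ('G'): step: R->0, L->7 (L advanced); G->plug->G->R->H->L->D->refl->F->L'->B->R'->D->plug->D
Char 5 ('G'): step: R->1, L=7; G->plug->G->R->H->L->D->refl->F->L'->B->R'->D->plug->D

Answer: BCFDD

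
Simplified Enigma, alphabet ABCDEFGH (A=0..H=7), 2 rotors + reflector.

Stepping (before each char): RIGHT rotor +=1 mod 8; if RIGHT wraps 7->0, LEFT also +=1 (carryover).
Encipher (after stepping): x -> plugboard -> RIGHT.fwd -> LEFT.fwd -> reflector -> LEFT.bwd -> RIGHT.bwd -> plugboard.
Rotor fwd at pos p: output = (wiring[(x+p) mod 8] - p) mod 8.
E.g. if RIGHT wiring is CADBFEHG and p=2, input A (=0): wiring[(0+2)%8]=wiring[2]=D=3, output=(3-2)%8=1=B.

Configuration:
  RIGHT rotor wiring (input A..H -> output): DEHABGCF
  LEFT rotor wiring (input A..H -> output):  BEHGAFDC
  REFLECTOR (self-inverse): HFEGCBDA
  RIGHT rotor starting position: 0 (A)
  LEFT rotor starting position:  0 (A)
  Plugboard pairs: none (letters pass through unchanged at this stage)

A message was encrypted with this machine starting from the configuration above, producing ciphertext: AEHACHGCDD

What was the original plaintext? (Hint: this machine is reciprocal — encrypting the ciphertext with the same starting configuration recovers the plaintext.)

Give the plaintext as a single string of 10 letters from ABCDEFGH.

Char 1 ('A'): step: R->1, L=0; A->plug->A->R->D->L->G->refl->D->L'->G->R'->B->plug->B
Char 2 ('E'): step: R->2, L=0; E->plug->E->R->A->L->B->refl->F->L'->F->R'->A->plug->A
Char 3 ('H'): step: R->3, L=0; H->plug->H->R->E->L->A->refl->H->L'->C->R'->E->plug->E
Char 4 ('A'): step: R->4, L=0; A->plug->A->R->F->L->F->refl->B->L'->A->R'->F->plug->F
Char 5 ('C'): step: R->5, L=0; C->plug->C->R->A->L->B->refl->F->L'->F->R'->B->plug->B
Char 6 ('H'): step: R->6, L=0; H->plug->H->R->A->L->B->refl->F->L'->F->R'->C->plug->C
Char 7 ('G'): step: R->7, L=0; G->plug->G->R->H->L->C->refl->E->L'->B->R'->E->plug->E
Char 8 ('C'): step: R->0, L->1 (L advanced); C->plug->C->R->H->L->A->refl->H->L'->D->R'->A->plug->A
Char 9 ('D'): step: R->1, L=1; D->plug->D->R->A->L->D->refl->G->L'->B->R'->F->plug->F
Char 10 ('D'): step: R->2, L=1; D->plug->D->R->E->L->E->refl->C->L'->F->R'->A->plug->A

Answer: BAEFBCEAFA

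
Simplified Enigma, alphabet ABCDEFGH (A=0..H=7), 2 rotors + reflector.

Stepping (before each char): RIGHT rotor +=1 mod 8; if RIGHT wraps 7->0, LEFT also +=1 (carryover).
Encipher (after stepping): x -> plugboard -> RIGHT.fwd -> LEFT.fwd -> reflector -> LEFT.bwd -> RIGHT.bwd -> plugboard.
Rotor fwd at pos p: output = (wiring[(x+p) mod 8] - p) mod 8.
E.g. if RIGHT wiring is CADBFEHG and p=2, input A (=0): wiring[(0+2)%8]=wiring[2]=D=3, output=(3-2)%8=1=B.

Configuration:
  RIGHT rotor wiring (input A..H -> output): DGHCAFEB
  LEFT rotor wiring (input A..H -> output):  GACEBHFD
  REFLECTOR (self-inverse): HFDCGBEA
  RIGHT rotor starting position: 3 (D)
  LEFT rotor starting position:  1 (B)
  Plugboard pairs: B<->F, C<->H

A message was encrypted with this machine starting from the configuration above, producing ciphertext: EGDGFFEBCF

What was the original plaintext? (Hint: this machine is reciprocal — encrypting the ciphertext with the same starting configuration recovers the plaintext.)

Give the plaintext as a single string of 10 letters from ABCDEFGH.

Answer: FHFAHDFHED

Derivation:
Char 1 ('E'): step: R->4, L=1; E->plug->E->R->H->L->F->refl->B->L'->B->R'->B->plug->F
Char 2 ('G'): step: R->5, L=1; G->plug->G->R->F->L->E->refl->G->L'->E->R'->C->plug->H
Char 3 ('D'): step: R->6, L=1; D->plug->D->R->A->L->H->refl->A->L'->D->R'->B->plug->F
Char 4 ('G'): step: R->7, L=1; G->plug->G->R->G->L->C->refl->D->L'->C->R'->A->plug->A
Char 5 ('F'): step: R->0, L->2 (L advanced); F->plug->B->R->G->L->E->refl->G->L'->H->R'->C->plug->H
Char 6 ('F'): step: R->1, L=2; F->plug->B->R->G->L->E->refl->G->L'->H->R'->D->plug->D
Char 7 ('E'): step: R->2, L=2; E->plug->E->R->C->L->H->refl->A->L'->A->R'->B->plug->F
Char 8 ('B'): step: R->3, L=2; B->plug->F->R->A->L->A->refl->H->L'->C->R'->C->plug->H
Char 9 ('C'): step: R->4, L=2; C->plug->H->R->G->L->E->refl->G->L'->H->R'->E->plug->E
Char 10 ('F'): step: R->5, L=2; F->plug->B->R->H->L->G->refl->E->L'->G->R'->D->plug->D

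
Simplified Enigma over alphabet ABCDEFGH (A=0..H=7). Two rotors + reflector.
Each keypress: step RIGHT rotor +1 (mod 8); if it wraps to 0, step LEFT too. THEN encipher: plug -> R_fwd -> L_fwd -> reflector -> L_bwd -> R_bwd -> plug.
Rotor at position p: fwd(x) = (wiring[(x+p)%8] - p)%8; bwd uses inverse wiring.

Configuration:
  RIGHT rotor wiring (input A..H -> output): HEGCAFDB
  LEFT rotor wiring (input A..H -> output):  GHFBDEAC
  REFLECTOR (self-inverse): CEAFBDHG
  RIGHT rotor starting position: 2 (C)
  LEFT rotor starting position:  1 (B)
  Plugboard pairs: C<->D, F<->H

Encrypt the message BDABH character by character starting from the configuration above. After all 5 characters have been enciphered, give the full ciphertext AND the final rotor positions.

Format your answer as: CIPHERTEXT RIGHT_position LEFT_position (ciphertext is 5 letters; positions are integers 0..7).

Answer: CAGGG 7 1

Derivation:
Char 1 ('B'): step: R->3, L=1; B->plug->B->R->F->L->H->refl->G->L'->A->R'->D->plug->C
Char 2 ('D'): step: R->4, L=1; D->plug->C->R->H->L->F->refl->D->L'->E->R'->A->plug->A
Char 3 ('A'): step: R->5, L=1; A->plug->A->R->A->L->G->refl->H->L'->F->R'->G->plug->G
Char 4 ('B'): step: R->6, L=1; B->plug->B->R->D->L->C->refl->A->L'->C->R'->G->plug->G
Char 5 ('H'): step: R->7, L=1; H->plug->F->R->B->L->E->refl->B->L'->G->R'->G->plug->G
Final: ciphertext=CAGGG, RIGHT=7, LEFT=1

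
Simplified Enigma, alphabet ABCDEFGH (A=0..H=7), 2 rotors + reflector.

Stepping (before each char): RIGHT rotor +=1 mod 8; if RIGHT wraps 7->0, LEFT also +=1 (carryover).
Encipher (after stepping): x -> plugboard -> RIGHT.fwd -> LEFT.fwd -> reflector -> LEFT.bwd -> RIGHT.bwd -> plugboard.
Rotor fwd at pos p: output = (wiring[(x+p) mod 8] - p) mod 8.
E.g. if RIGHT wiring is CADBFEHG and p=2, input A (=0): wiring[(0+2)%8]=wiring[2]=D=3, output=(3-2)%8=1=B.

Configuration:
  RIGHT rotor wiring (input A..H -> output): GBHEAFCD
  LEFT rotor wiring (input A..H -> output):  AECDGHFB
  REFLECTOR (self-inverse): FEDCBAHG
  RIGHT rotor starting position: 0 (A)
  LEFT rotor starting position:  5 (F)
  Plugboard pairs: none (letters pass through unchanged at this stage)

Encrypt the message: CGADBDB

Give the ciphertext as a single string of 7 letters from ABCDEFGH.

Answer: ACBEDCC

Derivation:
Char 1 ('C'): step: R->1, L=5; C->plug->C->R->D->L->D->refl->C->L'->A->R'->A->plug->A
Char 2 ('G'): step: R->2, L=5; G->plug->G->R->E->L->H->refl->G->L'->G->R'->C->plug->C
Char 3 ('A'): step: R->3, L=5; A->plug->A->R->B->L->A->refl->F->L'->F->R'->B->plug->B
Char 4 ('D'): step: R->4, L=5; D->plug->D->R->H->L->B->refl->E->L'->C->R'->E->plug->E
Char 5 ('B'): step: R->5, L=5; B->plug->B->R->F->L->F->refl->A->L'->B->R'->D->plug->D
Char 6 ('D'): step: R->6, L=5; D->plug->D->R->D->L->D->refl->C->L'->A->R'->C->plug->C
Char 7 ('B'): step: R->7, L=5; B->plug->B->R->H->L->B->refl->E->L'->C->R'->C->plug->C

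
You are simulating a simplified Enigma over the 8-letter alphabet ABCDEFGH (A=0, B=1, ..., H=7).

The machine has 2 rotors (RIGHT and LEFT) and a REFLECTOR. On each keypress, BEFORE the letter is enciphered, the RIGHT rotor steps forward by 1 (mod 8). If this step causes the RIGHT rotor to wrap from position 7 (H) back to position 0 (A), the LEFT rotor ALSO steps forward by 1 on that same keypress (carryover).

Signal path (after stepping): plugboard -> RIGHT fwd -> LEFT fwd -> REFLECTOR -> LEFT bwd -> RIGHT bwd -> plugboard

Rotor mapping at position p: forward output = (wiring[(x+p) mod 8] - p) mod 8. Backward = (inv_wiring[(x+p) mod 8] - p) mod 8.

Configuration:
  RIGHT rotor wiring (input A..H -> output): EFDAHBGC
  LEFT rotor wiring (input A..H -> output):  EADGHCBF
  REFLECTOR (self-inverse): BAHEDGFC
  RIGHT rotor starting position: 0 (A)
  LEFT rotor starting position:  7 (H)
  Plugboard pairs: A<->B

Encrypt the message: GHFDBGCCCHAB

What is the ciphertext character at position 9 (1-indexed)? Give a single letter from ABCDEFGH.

Char 1 ('G'): step: R->1, L=7; G->plug->G->R->B->L->F->refl->G->L'->A->R'->E->plug->E
Char 2 ('H'): step: R->2, L=7; H->plug->H->R->D->L->E->refl->D->L'->G->R'->B->plug->A
Char 3 ('F'): step: R->3, L=7; F->plug->F->R->B->L->F->refl->G->L'->A->R'->H->plug->H
Char 4 ('D'): step: R->4, L=7; D->plug->D->R->G->L->D->refl->E->L'->D->R'->A->plug->B
Char 5 ('B'): step: R->5, L=7; B->plug->A->R->E->L->H->refl->C->L'->H->R'->D->plug->D
Char 6 ('G'): step: R->6, L=7; G->plug->G->R->B->L->F->refl->G->L'->A->R'->A->plug->B
Char 7 ('C'): step: R->7, L=7; C->plug->C->R->G->L->D->refl->E->L'->D->R'->A->plug->B
Char 8 ('C'): step: R->0, L->0 (L advanced); C->plug->C->R->D->L->G->refl->F->L'->H->R'->E->plug->E
Char 9 ('C'): step: R->1, L=0; C->plug->C->R->H->L->F->refl->G->L'->D->R'->H->plug->H

H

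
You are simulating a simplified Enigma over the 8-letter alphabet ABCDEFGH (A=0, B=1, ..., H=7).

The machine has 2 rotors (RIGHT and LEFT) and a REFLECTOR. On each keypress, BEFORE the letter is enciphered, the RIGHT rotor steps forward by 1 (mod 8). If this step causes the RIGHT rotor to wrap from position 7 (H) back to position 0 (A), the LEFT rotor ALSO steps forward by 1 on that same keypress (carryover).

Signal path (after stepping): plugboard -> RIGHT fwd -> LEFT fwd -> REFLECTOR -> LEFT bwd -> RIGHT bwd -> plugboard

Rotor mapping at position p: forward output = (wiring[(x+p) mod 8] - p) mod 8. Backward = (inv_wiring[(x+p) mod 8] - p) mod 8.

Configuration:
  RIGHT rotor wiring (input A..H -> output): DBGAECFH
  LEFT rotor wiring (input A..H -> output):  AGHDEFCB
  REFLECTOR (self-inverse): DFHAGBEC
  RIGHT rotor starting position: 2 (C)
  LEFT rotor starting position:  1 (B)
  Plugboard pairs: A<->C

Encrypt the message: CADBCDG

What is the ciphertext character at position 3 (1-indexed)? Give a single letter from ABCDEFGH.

Char 1 ('C'): step: R->3, L=1; C->plug->A->R->F->L->B->refl->F->L'->A->R'->F->plug->F
Char 2 ('A'): step: R->4, L=1; A->plug->C->R->B->L->G->refl->E->L'->E->R'->H->plug->H
Char 3 ('D'): step: R->5, L=1; D->plug->D->R->G->L->A->refl->D->L'->D->R'->G->plug->G

G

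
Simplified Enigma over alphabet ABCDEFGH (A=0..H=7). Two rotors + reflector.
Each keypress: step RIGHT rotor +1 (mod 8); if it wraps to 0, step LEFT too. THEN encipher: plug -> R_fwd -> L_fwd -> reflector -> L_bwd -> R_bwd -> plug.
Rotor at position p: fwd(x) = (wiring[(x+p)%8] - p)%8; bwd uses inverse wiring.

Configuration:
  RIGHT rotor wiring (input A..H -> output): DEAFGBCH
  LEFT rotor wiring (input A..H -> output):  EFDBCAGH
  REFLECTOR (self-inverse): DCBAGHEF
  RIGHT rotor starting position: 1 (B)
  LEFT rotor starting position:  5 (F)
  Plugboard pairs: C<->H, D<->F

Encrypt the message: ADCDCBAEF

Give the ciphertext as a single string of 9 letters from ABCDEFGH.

Char 1 ('A'): step: R->2, L=5; A->plug->A->R->G->L->E->refl->G->L'->F->R'->F->plug->D
Char 2 ('D'): step: R->3, L=5; D->plug->F->R->A->L->D->refl->A->L'->E->R'->E->plug->E
Char 3 ('C'): step: R->4, L=5; C->plug->H->R->B->L->B->refl->C->L'->C->R'->A->plug->A
Char 4 ('D'): step: R->5, L=5; D->plug->F->R->D->L->H->refl->F->L'->H->R'->E->plug->E
Char 5 ('C'): step: R->6, L=5; C->plug->H->R->D->L->H->refl->F->L'->H->R'->F->plug->D
Char 6 ('B'): step: R->7, L=5; B->plug->B->R->E->L->A->refl->D->L'->A->R'->A->plug->A
Char 7 ('A'): step: R->0, L->6 (L advanced); A->plug->A->R->D->L->H->refl->F->L'->E->R'->B->plug->B
Char 8 ('E'): step: R->1, L=6; E->plug->E->R->A->L->A->refl->D->L'->F->R'->D->plug->F
Char 9 ('F'): step: R->2, L=6; F->plug->D->R->H->L->C->refl->B->L'->B->R'->G->plug->G

Answer: DEAEDABFG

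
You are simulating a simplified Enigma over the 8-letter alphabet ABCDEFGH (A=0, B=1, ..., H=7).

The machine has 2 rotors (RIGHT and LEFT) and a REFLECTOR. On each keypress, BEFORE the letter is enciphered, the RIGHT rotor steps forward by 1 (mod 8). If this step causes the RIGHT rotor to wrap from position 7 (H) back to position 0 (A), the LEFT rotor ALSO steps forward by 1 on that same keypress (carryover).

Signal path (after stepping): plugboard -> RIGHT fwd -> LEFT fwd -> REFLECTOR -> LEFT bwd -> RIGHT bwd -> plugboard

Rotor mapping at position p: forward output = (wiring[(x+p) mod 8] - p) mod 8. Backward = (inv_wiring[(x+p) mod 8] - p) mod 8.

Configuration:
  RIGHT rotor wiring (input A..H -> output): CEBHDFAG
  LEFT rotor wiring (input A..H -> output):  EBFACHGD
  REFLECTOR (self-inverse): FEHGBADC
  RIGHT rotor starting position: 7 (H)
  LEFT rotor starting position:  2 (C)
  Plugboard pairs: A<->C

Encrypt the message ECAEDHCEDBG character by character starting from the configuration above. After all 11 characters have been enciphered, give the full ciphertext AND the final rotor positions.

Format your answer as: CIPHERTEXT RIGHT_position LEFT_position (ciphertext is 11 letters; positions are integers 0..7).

Char 1 ('E'): step: R->0, L->3 (L advanced); E->plug->E->R->D->L->D->refl->G->L'->G->R'->H->plug->H
Char 2 ('C'): step: R->1, L=3; C->plug->A->R->D->L->D->refl->G->L'->G->R'->C->plug->A
Char 3 ('A'): step: R->2, L=3; A->plug->C->R->B->L->H->refl->C->L'->H->R'->A->plug->C
Char 4 ('E'): step: R->3, L=3; E->plug->E->R->D->L->D->refl->G->L'->G->R'->H->plug->H
Char 5 ('D'): step: R->4, L=3; D->plug->D->R->C->L->E->refl->B->L'->F->R'->G->plug->G
Char 6 ('H'): step: R->5, L=3; H->plug->H->R->G->L->G->refl->D->L'->D->R'->B->plug->B
Char 7 ('C'): step: R->6, L=3; C->plug->A->R->C->L->E->refl->B->L'->F->R'->G->plug->G
Char 8 ('E'): step: R->7, L=3; E->plug->E->R->A->L->F->refl->A->L'->E->R'->F->plug->F
Char 9 ('D'): step: R->0, L->4 (L advanced); D->plug->D->R->H->L->E->refl->B->L'->G->R'->H->plug->H
Char 10 ('B'): step: R->1, L=4; B->plug->B->R->A->L->G->refl->D->L'->B->R'->H->plug->H
Char 11 ('G'): step: R->2, L=4; G->plug->G->R->A->L->G->refl->D->L'->B->R'->C->plug->A
Final: ciphertext=HACHGBGFHHA, RIGHT=2, LEFT=4

Answer: HACHGBGFHHA 2 4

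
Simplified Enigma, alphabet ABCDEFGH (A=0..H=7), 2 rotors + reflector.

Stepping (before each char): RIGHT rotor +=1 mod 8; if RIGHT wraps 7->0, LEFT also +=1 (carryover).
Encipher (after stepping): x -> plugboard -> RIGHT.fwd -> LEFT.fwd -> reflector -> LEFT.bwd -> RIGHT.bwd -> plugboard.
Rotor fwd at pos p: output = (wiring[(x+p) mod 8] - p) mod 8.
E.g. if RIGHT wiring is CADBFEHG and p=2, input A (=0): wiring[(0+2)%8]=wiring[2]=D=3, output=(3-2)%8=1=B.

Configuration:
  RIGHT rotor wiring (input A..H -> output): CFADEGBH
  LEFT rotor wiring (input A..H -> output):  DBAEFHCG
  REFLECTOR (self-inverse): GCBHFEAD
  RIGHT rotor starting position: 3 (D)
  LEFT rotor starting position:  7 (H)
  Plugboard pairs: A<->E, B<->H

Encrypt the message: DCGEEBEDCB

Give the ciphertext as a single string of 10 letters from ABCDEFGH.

Char 1 ('D'): step: R->4, L=7; D->plug->D->R->D->L->B->refl->C->L'->C->R'->B->plug->H
Char 2 ('C'): step: R->5, L=7; C->plug->C->R->C->L->C->refl->B->L'->D->R'->F->plug->F
Char 3 ('G'): step: R->6, L=7; G->plug->G->R->G->L->A->refl->G->L'->F->R'->F->plug->F
Char 4 ('E'): step: R->7, L=7; E->plug->A->R->A->L->H->refl->D->L'->H->R'->G->plug->G
Char 5 ('E'): step: R->0, L->0 (L advanced); E->plug->A->R->C->L->A->refl->G->L'->H->R'->H->plug->B
Char 6 ('B'): step: R->1, L=0; B->plug->H->R->B->L->B->refl->C->L'->G->R'->G->plug->G
Char 7 ('E'): step: R->2, L=0; E->plug->A->R->G->L->C->refl->B->L'->B->R'->B->plug->H
Char 8 ('D'): step: R->3, L=0; D->plug->D->R->G->L->C->refl->B->L'->B->R'->B->plug->H
Char 9 ('C'): step: R->4, L=0; C->plug->C->R->F->L->H->refl->D->L'->A->R'->A->plug->E
Char 10 ('B'): step: R->5, L=0; B->plug->H->R->H->L->G->refl->A->L'->C->R'->C->plug->C

Answer: HFFGBGHHEC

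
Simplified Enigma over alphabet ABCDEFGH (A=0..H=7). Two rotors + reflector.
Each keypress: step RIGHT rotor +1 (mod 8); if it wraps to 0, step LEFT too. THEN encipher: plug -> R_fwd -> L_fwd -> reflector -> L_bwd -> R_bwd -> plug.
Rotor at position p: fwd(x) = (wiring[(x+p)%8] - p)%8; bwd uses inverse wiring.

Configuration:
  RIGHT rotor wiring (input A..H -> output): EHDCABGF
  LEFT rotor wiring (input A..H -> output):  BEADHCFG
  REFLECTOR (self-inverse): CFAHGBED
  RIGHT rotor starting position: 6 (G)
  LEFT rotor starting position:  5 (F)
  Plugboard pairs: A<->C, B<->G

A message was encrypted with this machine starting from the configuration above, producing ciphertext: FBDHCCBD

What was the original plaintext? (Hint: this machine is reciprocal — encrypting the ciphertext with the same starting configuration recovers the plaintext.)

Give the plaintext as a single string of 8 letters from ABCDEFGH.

Char 1 ('F'): step: R->7, L=5; F->plug->F->R->B->L->A->refl->C->L'->H->R'->H->plug->H
Char 2 ('B'): step: R->0, L->6 (L advanced); B->plug->G->R->G->L->B->refl->F->L'->F->R'->H->plug->H
Char 3 ('D'): step: R->1, L=6; D->plug->D->R->H->L->E->refl->G->L'->D->R'->H->plug->H
Char 4 ('H'): step: R->2, L=6; H->plug->H->R->F->L->F->refl->B->L'->G->R'->C->plug->A
Char 5 ('C'): step: R->3, L=6; C->plug->A->R->H->L->E->refl->G->L'->D->R'->D->plug->D
Char 6 ('C'): step: R->4, L=6; C->plug->A->R->E->L->C->refl->A->L'->B->R'->D->plug->D
Char 7 ('B'): step: R->5, L=6; B->plug->G->R->F->L->F->refl->B->L'->G->R'->F->plug->F
Char 8 ('D'): step: R->6, L=6; D->plug->D->R->B->L->A->refl->C->L'->E->R'->F->plug->F

Answer: HHHADDFF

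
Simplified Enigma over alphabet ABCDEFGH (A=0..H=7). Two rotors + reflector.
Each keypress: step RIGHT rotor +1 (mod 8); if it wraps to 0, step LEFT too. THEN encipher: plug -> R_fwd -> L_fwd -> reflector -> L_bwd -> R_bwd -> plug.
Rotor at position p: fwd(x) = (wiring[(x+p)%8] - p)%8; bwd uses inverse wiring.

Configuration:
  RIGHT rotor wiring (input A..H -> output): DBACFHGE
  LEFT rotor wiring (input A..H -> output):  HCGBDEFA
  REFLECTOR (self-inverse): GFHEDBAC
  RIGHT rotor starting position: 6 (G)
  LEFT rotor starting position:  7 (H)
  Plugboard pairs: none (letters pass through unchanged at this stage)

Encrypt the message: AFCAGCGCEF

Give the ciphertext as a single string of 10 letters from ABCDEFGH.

Char 1 ('A'): step: R->7, L=7; A->plug->A->R->F->L->E->refl->D->L'->C->R'->C->plug->C
Char 2 ('F'): step: R->0, L->0 (L advanced); F->plug->F->R->H->L->A->refl->G->L'->C->R'->D->plug->D
Char 3 ('C'): step: R->1, L=0; C->plug->C->R->B->L->C->refl->H->L'->A->R'->A->plug->A
Char 4 ('A'): step: R->2, L=0; A->plug->A->R->G->L->F->refl->B->L'->D->R'->C->plug->C
Char 5 ('G'): step: R->3, L=0; G->plug->G->R->G->L->F->refl->B->L'->D->R'->D->plug->D
Char 6 ('C'): step: R->4, L=0; C->plug->C->R->C->L->G->refl->A->L'->H->R'->E->plug->E
Char 7 ('G'): step: R->5, L=0; G->plug->G->R->F->L->E->refl->D->L'->E->R'->E->plug->E
Char 8 ('C'): step: R->6, L=0; C->plug->C->R->F->L->E->refl->D->L'->E->R'->F->plug->F
Char 9 ('E'): step: R->7, L=0; E->plug->E->R->D->L->B->refl->F->L'->G->R'->F->plug->F
Char 10 ('F'): step: R->0, L->1 (L advanced); F->plug->F->R->H->L->G->refl->A->L'->C->R'->D->plug->D

Answer: CDACDEEFFD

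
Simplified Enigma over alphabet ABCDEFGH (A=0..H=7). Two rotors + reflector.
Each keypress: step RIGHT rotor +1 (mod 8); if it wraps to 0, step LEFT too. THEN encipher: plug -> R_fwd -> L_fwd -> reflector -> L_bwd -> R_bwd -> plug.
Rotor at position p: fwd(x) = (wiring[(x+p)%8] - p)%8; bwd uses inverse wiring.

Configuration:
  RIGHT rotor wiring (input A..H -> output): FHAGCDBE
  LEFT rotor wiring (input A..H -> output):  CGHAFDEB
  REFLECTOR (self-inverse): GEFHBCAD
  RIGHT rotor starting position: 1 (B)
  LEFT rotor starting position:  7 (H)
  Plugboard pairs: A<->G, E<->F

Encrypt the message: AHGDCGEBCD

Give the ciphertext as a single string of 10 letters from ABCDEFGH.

Char 1 ('A'): step: R->2, L=7; A->plug->G->R->D->L->A->refl->G->L'->F->R'->H->plug->H
Char 2 ('H'): step: R->3, L=7; H->plug->H->R->F->L->G->refl->A->L'->D->R'->A->plug->G
Char 3 ('G'): step: R->4, L=7; G->plug->A->R->G->L->E->refl->B->L'->E->R'->G->plug->A
Char 4 ('D'): step: R->5, L=7; D->plug->D->R->A->L->C->refl->F->L'->H->R'->C->plug->C
Char 5 ('C'): step: R->6, L=7; C->plug->C->R->H->L->F->refl->C->L'->A->R'->F->plug->E
Char 6 ('G'): step: R->7, L=7; G->plug->A->R->F->L->G->refl->A->L'->D->R'->F->plug->E
Char 7 ('E'): step: R->0, L->0 (L advanced); E->plug->F->R->D->L->A->refl->G->L'->B->R'->G->plug->A
Char 8 ('B'): step: R->1, L=0; B->plug->B->R->H->L->B->refl->E->L'->G->R'->A->plug->G
Char 9 ('C'): step: R->2, L=0; C->plug->C->R->A->L->C->refl->F->L'->E->R'->B->plug->B
Char 10 ('D'): step: R->3, L=0; D->plug->D->R->G->L->E->refl->B->L'->H->R'->B->plug->B

Answer: HGACEEAGBB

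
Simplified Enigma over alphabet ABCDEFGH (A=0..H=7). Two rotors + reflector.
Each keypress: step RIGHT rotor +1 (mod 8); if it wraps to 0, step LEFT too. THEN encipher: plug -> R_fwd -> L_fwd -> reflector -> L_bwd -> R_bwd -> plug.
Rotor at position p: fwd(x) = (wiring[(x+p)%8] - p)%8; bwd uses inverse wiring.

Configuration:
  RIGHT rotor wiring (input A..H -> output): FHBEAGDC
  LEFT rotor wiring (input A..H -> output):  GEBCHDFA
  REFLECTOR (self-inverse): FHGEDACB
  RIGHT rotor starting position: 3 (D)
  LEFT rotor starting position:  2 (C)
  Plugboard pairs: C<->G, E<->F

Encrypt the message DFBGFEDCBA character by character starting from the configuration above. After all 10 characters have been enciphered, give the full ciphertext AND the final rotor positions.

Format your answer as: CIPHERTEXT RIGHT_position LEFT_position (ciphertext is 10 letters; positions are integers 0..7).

Answer: AAEAEHBEAG 5 3

Derivation:
Char 1 ('D'): step: R->4, L=2; D->plug->D->R->G->L->E->refl->D->L'->E->R'->A->plug->A
Char 2 ('F'): step: R->5, L=2; F->plug->E->R->C->L->F->refl->A->L'->B->R'->A->plug->A
Char 3 ('B'): step: R->6, L=2; B->plug->B->R->E->L->D->refl->E->L'->G->R'->F->plug->E
Char 4 ('G'): step: R->7, L=2; G->plug->C->R->A->L->H->refl->B->L'->D->R'->A->plug->A
Char 5 ('F'): step: R->0, L->3 (L advanced); F->plug->E->R->A->L->H->refl->B->L'->G->R'->F->plug->E
Char 6 ('E'): step: R->1, L=3; E->plug->F->R->C->L->A->refl->F->L'->E->R'->H->plug->H
Char 7 ('D'): step: R->2, L=3; D->plug->D->R->E->L->F->refl->A->L'->C->R'->B->plug->B
Char 8 ('C'): step: R->3, L=3; C->plug->G->R->E->L->F->refl->A->L'->C->R'->F->plug->E
Char 9 ('B'): step: R->4, L=3; B->plug->B->R->C->L->A->refl->F->L'->E->R'->A->plug->A
Char 10 ('A'): step: R->5, L=3; A->plug->A->R->B->L->E->refl->D->L'->F->R'->C->plug->G
Final: ciphertext=AAEAEHBEAG, RIGHT=5, LEFT=3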